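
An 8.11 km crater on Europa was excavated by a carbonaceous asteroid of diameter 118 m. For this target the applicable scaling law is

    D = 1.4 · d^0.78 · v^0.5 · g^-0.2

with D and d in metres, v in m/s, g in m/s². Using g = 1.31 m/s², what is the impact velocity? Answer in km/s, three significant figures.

Rearranging for v: v = [D / (1.4 · 118^0.78 · 1.31^-0.2)]^(1/0.5).
D = 8110 m.
118^0.78 = 41.31
1.31^-0.2 = 0.9474
Denominator = 1.4 × 41.31 × 0.9474 = 54.79
D / 54.79 = 8110 / 54.79 = 148.0
v = 148.0^(1/0.5) = 148.0^2 = 21904 m/s

v ≈ 21.9 km/s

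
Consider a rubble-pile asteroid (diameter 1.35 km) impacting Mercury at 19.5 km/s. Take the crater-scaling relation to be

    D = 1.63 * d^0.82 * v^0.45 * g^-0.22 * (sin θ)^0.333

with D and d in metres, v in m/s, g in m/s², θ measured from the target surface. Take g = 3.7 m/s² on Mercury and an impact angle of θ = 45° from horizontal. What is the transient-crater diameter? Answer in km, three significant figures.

D ≈ 34.2 km

In SI units: d = 1350 m, v = 19500 m/s.
d^0.82 = 1350^0.82 = 368.9
v^0.45 = 19500^0.45 = 85.21
g^-0.22 = 3.7^-0.22 = 0.7499
(sin 45°)^0.333 = 0.7071^0.333 = 0.8910
D = 1.63 × 368.9 × 85.21 × 0.7499 × 0.8910 = 34235 m
   = 34.23 km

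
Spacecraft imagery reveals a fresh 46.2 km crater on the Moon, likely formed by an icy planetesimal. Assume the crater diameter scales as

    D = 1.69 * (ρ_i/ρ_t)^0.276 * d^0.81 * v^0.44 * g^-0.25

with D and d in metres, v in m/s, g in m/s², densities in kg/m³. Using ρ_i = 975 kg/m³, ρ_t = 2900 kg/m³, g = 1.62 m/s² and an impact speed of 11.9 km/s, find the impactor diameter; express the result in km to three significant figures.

d ≈ 3.09 km

Rearranging for d: d = [D / (1.69 · (975/2900)^0.276 · 11900^0.44 · 1.62^-0.25)]^(1/0.81).
D = 46200 m.
(975/2900)^0.276 = 0.7402
11900^0.44 = 62.12
1.62^-0.25 = 0.8864
Denominator = 1.69 × 0.7402 × 62.12 × 0.8864 = 68.88
D / 68.88 = 46200 / 68.88 = 670.7
d = 670.7^(1/0.81) = 670.7^1.2346 = 3088 m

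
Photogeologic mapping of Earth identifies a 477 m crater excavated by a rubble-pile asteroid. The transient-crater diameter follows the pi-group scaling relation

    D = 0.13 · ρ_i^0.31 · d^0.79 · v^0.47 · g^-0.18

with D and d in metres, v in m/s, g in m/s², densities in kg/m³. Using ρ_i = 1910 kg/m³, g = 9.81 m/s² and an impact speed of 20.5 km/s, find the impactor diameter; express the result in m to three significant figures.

Rearranging for d: d = [D / (0.13 · 1910^0.31 · 20500^0.47 · 9.81^-0.18)]^(1/0.79).
1910^0.31 = 10.40
20500^0.47 = 106.3
9.81^-0.18 = 0.6630
Denominator = 0.13 × 10.40 × 106.3 × 0.6630 = 95.28
D / 95.28 = 477 / 95.28 = 5.006
d = 5.006^(1/0.79) = 5.006^1.2658 = 7.681 m

d ≈ 7.68 m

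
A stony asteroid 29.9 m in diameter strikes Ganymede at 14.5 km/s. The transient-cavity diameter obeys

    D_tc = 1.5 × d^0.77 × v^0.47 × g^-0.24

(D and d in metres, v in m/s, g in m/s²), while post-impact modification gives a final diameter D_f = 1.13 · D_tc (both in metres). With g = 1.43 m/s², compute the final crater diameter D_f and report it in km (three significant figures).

D_f ≈ 1.92 km

v = 14500 m/s.
d^0.77 = 29.9^0.77 = 13.69
v^0.47 = 14500^0.47 = 90.33
g^-0.24 = 1.43^-0.24 = 0.9177
D_tc = 1.5 × 13.69 × 90.33 × 0.9177 = 1702 m
D_f = 1.13 × 1702 = 1923 m
     = 1.923 km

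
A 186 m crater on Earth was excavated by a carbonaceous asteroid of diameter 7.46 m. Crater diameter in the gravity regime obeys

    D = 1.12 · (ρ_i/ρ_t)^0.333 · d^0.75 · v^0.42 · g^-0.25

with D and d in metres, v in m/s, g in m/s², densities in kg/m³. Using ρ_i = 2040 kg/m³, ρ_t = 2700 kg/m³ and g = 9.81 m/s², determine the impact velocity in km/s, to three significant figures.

v ≈ 26.0 km/s

Rearranging for v: v = [D / (1.12 · (2040/2700)^0.333 · 7.46^0.75 · 9.81^-0.25)]^(1/0.42).
(2040/2700)^0.333 = 0.9109
7.46^0.75 = 4.514
9.81^-0.25 = 0.5650
Denominator = 1.12 × 0.9109 × 4.514 × 0.5650 = 2.602
D / 2.602 = 186 / 2.602 = 71.48
v = 71.48^(1/0.42) = 71.48^2.381 = 25990 m/s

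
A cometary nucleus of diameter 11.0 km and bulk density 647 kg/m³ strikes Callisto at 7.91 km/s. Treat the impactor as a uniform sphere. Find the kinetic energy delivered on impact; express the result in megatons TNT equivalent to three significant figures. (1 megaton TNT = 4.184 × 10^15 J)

d = 11000 m; v = 7910 m/s.
Mass m = (π/6) ρ d³ = (π/6) × 647 × (11000)³ = 4.509 × 10^14 kg
E = ½ m v² = 0.5 × 4.509 × 10^14 × (7910)² = 1.411 × 10^22 J
   = 1.411 × 10^22 / 4.184×10^15 = 3.372 × 10^6 Mt

E ≈ 3.37 × 10^6 Mt TNT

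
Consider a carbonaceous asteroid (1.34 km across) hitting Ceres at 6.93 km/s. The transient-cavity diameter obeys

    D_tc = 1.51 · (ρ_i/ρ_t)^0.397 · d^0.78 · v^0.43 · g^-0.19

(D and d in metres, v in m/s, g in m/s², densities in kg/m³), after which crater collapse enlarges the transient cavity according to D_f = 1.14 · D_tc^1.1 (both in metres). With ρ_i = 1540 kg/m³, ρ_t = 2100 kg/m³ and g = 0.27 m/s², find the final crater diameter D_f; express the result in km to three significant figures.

D_f ≈ 65.1 km

In SI: d = 1340 m, v = 6930 m/s.
(ρ_i/ρ_t)^0.397 = (1540/2100)^0.397 = 0.8841
d^0.78 = 1340^0.78 = 274.9
v^0.43 = 6930^0.43 = 44.82
g^-0.19 = 0.27^-0.19 = 1.282
D_tc = 1.51 × 0.8841 × 274.9 × 44.82 × 1.282 = 21090 m
D_f = 1.14 × (21090)^1.1 = 65071 m
     = 65.07 km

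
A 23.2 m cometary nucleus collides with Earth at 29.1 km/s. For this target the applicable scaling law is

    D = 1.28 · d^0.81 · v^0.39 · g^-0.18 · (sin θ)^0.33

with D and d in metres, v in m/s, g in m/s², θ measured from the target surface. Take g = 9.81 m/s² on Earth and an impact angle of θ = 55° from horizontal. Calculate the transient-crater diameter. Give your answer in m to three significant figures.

In SI units: v = 29100 m/s.
d^0.81 = 23.2^0.81 = 12.77
v^0.39 = 29100^0.39 = 55.07
g^-0.18 = 9.81^-0.18 = 0.6630
(sin 55°)^0.33 = 0.8192^0.33 = 0.9363
D = 1.28 × 12.77 × 55.07 × 0.6630 × 0.9363 = 558.8 m

D ≈ 559 m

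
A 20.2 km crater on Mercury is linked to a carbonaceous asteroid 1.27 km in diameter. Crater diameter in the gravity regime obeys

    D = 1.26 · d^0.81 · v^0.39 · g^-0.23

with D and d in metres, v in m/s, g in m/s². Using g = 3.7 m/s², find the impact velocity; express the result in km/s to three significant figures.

Rearranging for v: v = [D / (1.26 · 1270^0.81 · 3.7^-0.23)]^(1/0.39).
D = 20200 m.
1270^0.81 = 326.6
3.7^-0.23 = 0.7401
Denominator = 1.26 × 326.6 × 0.7401 = 304.6
D / 304.6 = 20200 / 304.6 = 66.32
v = 66.32^(1/0.39) = 66.32^2.5641 = 46868 m/s

v ≈ 46.9 km/s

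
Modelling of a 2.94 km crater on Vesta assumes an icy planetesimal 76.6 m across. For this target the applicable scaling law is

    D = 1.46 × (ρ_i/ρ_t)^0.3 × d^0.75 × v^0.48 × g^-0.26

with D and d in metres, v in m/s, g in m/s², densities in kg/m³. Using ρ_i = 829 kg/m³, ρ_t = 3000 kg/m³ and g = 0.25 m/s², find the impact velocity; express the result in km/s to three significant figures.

Rearranging for v: v = [D / (1.46 · (829/3000)^0.3 · 76.6^0.75 · 0.25^-0.26)]^(1/0.48).
D = 2940 m.
(829/3000)^0.3 = 0.6799
76.6^0.75 = 25.89
0.25^-0.26 = 1.434
Denominator = 1.46 × 0.6799 × 25.89 × 1.434 = 36.85
D / 36.85 = 2940 / 36.85 = 79.78
v = 79.78^(1/0.48) = 79.78^2.0833 = 9167 m/s

v ≈ 9.17 km/s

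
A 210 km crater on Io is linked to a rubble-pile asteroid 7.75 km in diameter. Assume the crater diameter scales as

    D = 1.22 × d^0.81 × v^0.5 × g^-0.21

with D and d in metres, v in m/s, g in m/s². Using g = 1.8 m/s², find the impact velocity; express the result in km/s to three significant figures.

Rearranging for v: v = [D / (1.22 · 7750^0.81 · 1.8^-0.21)]^(1/0.5).
D = 210000 m.
7750^0.81 = 1414
1.8^-0.21 = 0.8839
Denominator = 1.22 × 1414 × 0.8839 = 1525
D / 1525 = 210000 / 1525 = 137.7
v = 137.7^(1/0.5) = 137.7^2 = 18961 m/s

v ≈ 19.0 km/s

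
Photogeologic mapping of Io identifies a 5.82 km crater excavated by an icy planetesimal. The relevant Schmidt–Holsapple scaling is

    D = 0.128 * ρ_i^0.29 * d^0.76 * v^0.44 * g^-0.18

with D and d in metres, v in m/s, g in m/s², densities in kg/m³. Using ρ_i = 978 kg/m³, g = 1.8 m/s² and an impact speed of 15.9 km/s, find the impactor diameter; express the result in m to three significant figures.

Rearranging for d: d = [D / (0.128 · 978^0.29 · 15900^0.44 · 1.8^-0.18)]^(1/0.76).
D = 5820 m.
978^0.29 = 7.365
15900^0.44 = 70.57
1.8^-0.18 = 0.8996
Denominator = 0.128 × 7.365 × 70.57 × 0.8996 = 59.85
D / 59.85 = 5820 / 59.85 = 97.24
d = 97.24^(1/0.76) = 97.24^1.3158 = 412.7 m

d ≈ 413 m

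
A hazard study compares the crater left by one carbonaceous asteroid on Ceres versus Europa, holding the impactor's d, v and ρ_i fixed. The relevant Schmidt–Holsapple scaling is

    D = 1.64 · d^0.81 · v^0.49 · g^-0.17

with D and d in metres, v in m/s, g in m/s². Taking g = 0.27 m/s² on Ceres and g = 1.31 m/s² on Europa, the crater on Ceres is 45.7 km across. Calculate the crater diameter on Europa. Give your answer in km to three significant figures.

D ≈ 34.9 km

All impactor-dependent factors cancel in the ratio, leaving D_Europa/D_Ceres = (g_Europa/g_Ceres)^-0.17.
(1.31/0.27)^-0.17 = 4.852^-0.17 = 0.7645
D_Europa = 0.7645 × 45.7 km = 34.9 km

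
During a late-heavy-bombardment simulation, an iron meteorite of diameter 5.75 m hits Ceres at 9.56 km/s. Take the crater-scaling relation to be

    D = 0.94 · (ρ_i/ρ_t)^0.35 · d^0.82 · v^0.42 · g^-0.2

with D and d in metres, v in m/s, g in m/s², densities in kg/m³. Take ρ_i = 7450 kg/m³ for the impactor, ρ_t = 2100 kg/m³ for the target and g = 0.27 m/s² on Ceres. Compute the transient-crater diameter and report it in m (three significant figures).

D ≈ 375 m

In SI units: v = 9560 m/s.
(ρ_i/ρ_t)^0.35 = (7450/2100)^0.35 = 1.558
d^0.82 = 5.75^0.82 = 4.197
v^0.42 = 9560^0.42 = 46.97
g^-0.2 = 0.27^-0.2 = 1.299
D = 0.94 × 1.558 × 4.197 × 46.97 × 1.299 = 375.0 m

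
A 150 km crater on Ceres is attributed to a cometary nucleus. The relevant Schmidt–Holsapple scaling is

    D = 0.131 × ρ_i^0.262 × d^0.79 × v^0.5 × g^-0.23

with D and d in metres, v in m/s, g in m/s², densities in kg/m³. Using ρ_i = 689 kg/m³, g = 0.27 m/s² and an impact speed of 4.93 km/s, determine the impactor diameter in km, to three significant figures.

d ≈ 16.8 km

Rearranging for d: d = [D / (0.131 · 689^0.262 · 4930^0.5 · 0.27^-0.23)]^(1/0.79).
D = 150000 m.
689^0.262 = 5.541
4930^0.5 = 70.21
0.27^-0.23 = 1.351
Denominator = 0.131 × 5.541 × 70.21 × 1.351 = 68.85
D / 68.85 = 150000 / 68.85 = 2179
d = 2179^(1/0.79) = 2179^1.2658 = 16810 m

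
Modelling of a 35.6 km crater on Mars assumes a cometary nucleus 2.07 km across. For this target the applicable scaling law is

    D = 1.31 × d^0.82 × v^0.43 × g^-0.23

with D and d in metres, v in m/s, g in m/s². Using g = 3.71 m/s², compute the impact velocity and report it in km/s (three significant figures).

v ≈ 19.6 km/s

Rearranging for v: v = [D / (1.31 · 2070^0.82 · 3.71^-0.23)]^(1/0.43).
D = 35600 m.
2070^0.82 = 523.7
3.71^-0.23 = 0.7397
Denominator = 1.31 × 523.7 × 0.7397 = 507.5
D / 507.5 = 35600 / 507.5 = 70.15
v = 70.15^(1/0.43) = 70.15^2.3256 = 19639 m/s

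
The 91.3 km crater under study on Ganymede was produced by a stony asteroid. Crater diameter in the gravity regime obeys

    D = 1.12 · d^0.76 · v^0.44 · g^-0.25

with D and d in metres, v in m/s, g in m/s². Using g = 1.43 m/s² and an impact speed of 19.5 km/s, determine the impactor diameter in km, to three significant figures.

d ≈ 10.7 km

Rearranging for d: d = [D / (1.12 · 19500^0.44 · 1.43^-0.25)]^(1/0.76).
D = 91300 m.
19500^0.44 = 77.20
1.43^-0.25 = 0.9145
Denominator = 1.12 × 77.20 × 0.9145 = 79.07
D / 79.07 = 91300 / 79.07 = 1155
d = 1155^(1/0.76) = 1155^1.3158 = 10709 m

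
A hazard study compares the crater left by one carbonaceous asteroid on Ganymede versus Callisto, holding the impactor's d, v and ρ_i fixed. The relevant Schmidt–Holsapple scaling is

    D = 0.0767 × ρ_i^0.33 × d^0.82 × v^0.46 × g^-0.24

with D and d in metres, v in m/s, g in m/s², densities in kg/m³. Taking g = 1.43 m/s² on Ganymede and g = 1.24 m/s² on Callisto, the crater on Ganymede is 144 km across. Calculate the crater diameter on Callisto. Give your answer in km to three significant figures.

D ≈ 149 km

All impactor-dependent factors cancel in the ratio, leaving D_Callisto/D_Ganymede = (g_Callisto/g_Ganymede)^-0.24.
(1.24/1.43)^-0.24 = 0.8671^-0.24 = 1.035
D_Callisto = 1.035 × 144 km = 149 km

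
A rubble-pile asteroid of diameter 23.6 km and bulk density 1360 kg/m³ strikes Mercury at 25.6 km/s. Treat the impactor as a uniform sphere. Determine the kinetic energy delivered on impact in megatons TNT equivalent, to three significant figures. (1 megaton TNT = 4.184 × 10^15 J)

d = 23600 m; v = 25600 m/s.
Mass m = (π/6) ρ d³ = (π/6) × 1360 × (23600)³ = 9.360 × 10^15 kg
E = ½ m v² = 0.5 × 9.360 × 10^15 × (25600)² = 3.067 × 10^24 J
   = 3.067 × 10^24 / 4.184×10^15 = 7.330 × 10^8 Mt

E ≈ 7.33 × 10^8 Mt TNT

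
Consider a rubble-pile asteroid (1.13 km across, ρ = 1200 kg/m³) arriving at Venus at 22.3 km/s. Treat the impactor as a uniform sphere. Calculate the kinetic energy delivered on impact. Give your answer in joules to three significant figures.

E ≈ 2.25 × 10^20 J

d = 1130 m; v = 22300 m/s.
Mass m = (π/6) ρ d³ = (π/6) × 1200 × (1130)³ = 9.066 × 10^11 kg
E = ½ m v² = 0.5 × 9.066 × 10^11 × (22300)² = 2.254 × 10^20 J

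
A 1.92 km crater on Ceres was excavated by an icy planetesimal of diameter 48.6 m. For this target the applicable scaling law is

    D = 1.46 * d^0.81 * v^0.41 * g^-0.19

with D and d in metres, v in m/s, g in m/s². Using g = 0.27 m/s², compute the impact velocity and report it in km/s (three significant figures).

Rearranging for v: v = [D / (1.46 · 48.6^0.81 · 0.27^-0.19)]^(1/0.41).
D = 1920 m.
48.6^0.81 = 23.24
0.27^-0.19 = 1.282
Denominator = 1.46 × 23.24 × 1.282 = 43.50
D / 43.50 = 1920 / 43.50 = 44.14
v = 44.14^(1/0.41) = 44.14^2.439 = 10274 m/s

v ≈ 10.3 km/s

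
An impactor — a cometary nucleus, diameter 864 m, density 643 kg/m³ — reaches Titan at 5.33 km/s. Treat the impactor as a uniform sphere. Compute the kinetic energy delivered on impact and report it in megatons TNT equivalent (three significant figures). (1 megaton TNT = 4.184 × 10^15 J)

E ≈ 737 Mt TNT

v = 5330 m/s.
Mass m = (π/6) ρ d³ = (π/6) × 643 × (864)³ = 2.171 × 10^11 kg
E = ½ m v² = 0.5 × 2.171 × 10^11 × (5330)² = 3.084 × 10^18 J
   = 3.084 × 10^18 / 4.184×10^15 = 737.1 Mt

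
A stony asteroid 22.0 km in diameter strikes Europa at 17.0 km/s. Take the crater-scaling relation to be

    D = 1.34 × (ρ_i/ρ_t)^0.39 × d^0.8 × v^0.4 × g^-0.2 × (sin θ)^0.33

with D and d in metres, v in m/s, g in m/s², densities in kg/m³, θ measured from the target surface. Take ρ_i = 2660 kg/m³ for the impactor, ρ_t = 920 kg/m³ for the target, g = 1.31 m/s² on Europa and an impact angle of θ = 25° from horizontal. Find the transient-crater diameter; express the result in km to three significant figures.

D ≈ 212 km

In SI units: d = 22000 m, v = 17000 m/s.
(ρ_i/ρ_t)^0.39 = (2660/920)^0.39 = 1.513
d^0.8 = 22000^0.8 = 2978
v^0.4 = 17000^0.4 = 49.22
g^-0.2 = 1.31^-0.2 = 0.9474
(sin 25°)^0.33 = 0.4226^0.33 = 0.7526
D = 1.34 × 1.513 × 2978 × 49.22 × 0.9474 × 0.7526 = 2.119 × 10^5 m
   = 211.9 km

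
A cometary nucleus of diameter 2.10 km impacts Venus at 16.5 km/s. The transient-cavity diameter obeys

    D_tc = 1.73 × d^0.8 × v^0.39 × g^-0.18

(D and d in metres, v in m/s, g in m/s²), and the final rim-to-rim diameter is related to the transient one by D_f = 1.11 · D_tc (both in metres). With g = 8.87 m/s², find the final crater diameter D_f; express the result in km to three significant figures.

D_f ≈ 26.0 km

In SI: d = 2100 m, v = 16500 m/s.
d^0.8 = 2100^0.8 = 454.8
v^0.39 = 16500^0.39 = 44.14
g^-0.18 = 8.87^-0.18 = 0.6751
D_tc = 1.73 × 454.8 × 44.14 × 0.6751 = 23450 m
D_f = 1.11 × 23450 = 26030 m
     = 26.03 km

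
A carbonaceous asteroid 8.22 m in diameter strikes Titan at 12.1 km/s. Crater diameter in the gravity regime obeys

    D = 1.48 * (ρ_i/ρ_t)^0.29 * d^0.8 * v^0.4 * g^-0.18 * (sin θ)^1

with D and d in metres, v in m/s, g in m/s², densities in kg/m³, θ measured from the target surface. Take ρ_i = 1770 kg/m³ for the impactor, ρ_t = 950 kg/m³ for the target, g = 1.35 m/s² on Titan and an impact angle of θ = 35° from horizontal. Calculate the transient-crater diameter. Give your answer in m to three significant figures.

In SI units: v = 12100 m/s.
(ρ_i/ρ_t)^0.29 = (1770/950)^0.29 = 1.198
d^0.8 = 8.22^0.8 = 5.394
v^0.4 = 12100^0.4 = 42.96
g^-0.18 = 1.35^-0.18 = 0.9474
(sin 35°)^1 = 0.5736^1 = 0.5736
D = 1.48 × 1.198 × 5.394 × 42.96 × 0.9474 × 0.5736 = 223.3 m

D ≈ 223 m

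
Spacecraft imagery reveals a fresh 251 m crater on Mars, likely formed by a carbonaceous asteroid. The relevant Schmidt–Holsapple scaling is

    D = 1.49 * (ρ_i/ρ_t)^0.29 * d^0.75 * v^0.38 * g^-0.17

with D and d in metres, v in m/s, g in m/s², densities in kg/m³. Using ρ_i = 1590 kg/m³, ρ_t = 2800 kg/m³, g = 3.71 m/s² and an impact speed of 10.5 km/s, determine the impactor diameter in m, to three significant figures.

Rearranging for d: d = [D / (1.49 · (1590/2800)^0.29 · 10500^0.38 · 3.71^-0.17)]^(1/0.75).
(1590/2800)^0.29 = 0.8487
10500^0.38 = 33.73
3.71^-0.17 = 0.8002
Denominator = 1.49 × 0.8487 × 33.73 × 0.8002 = 34.13
D / 34.13 = 251 / 34.13 = 7.354
d = 7.354^(1/0.75) = 7.354^1.3333 = 14.30 m

d ≈ 14.3 m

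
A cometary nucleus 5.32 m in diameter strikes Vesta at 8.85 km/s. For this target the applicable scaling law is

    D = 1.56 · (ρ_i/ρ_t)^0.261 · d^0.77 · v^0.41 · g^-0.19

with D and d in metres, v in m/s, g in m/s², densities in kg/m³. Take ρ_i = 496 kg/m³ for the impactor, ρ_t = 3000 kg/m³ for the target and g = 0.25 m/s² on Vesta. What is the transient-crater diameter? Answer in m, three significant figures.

D ≈ 191 m

In SI units: v = 8850 m/s.
(ρ_i/ρ_t)^0.261 = (496/3000)^0.261 = 0.6252
d^0.77 = 5.32^0.77 = 3.622
v^0.41 = 8850^0.41 = 41.52
g^-0.19 = 0.25^-0.19 = 1.301
D = 1.56 × 0.6252 × 3.622 × 41.52 × 1.301 = 190.8 m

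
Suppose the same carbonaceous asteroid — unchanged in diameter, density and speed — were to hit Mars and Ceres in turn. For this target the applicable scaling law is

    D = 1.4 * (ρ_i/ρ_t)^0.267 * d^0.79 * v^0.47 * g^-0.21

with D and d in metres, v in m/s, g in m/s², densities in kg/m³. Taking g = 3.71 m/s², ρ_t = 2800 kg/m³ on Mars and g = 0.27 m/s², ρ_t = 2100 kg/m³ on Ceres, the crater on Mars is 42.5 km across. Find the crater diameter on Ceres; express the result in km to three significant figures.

D ≈ 79.6 km

The impactor-only factors (d, v, ρ_i) cancel in the ratio, leaving D_Ceres/D_Mars = (g_Ceres/g_Mars)^-0.21 · (ρ_t,Mars/ρ_t,Ceres)^0.267.
(0.27/3.71)^-0.21 = 0.07278^-0.21 = 1.734
(2800/2100)^0.267 = 1.333^0.267 = 1.080
Ratio = 1.734 × 1.080 = 1.873
D_Ceres = 1.873 × 42.5 km = 79.6 km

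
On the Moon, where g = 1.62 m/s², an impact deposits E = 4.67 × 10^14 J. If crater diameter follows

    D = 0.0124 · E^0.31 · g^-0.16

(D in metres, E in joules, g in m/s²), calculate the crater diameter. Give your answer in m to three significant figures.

D ≈ 405 m

E^0.31 = (4.67 × 10^14)^0.31 = 3.528 × 10^4
g^-0.16 = 1.62^-0.16 = 0.9257
D = 0.0124 × 3.528 × 10^4 × 0.9257 = 405.0 m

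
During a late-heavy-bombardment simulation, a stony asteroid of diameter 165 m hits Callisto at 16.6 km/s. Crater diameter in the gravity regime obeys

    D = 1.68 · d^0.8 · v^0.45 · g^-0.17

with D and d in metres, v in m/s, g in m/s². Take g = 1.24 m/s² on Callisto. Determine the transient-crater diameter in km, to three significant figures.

D ≈ 7.63 km

In SI units: v = 16600 m/s.
d^0.8 = 165^0.8 = 59.43
v^0.45 = 16600^0.45 = 79.26
g^-0.17 = 1.24^-0.17 = 0.9641
D = 1.68 × 59.43 × 79.26 × 0.9641 = 7629 m
   = 7.629 km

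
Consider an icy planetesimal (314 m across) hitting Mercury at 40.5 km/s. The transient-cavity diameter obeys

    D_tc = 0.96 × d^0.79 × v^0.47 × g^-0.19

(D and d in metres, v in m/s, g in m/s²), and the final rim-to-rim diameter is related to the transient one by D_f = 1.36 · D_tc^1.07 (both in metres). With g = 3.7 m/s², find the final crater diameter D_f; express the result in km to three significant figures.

v = 40500 m/s.
d^0.79 = 314^0.79 = 93.88
v^0.47 = 40500^0.47 = 146.4
g^-0.19 = 3.7^-0.19 = 0.7799
D_tc = 0.96 × 93.88 × 146.4 × 0.7799 = 10290 m
D_f = 1.36 × (10290)^1.07 = 26719 m
     = 26.72 km

D_f ≈ 26.7 km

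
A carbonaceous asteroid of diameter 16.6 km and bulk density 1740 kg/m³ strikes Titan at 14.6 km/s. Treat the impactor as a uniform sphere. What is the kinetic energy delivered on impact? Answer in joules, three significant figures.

E ≈ 4.44 × 10^23 J

d = 16600 m; v = 14600 m/s.
Mass m = (π/6) ρ d³ = (π/6) × 1740 × (16600)³ = 4.167 × 10^15 kg
E = ½ m v² = 0.5 × 4.167 × 10^15 × (14600)² = 4.441 × 10^23 J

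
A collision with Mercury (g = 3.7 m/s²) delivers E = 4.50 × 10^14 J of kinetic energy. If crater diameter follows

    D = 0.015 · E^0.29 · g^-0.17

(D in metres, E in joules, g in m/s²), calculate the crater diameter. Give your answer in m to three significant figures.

D ≈ 213 m

E^0.29 = (4.50 × 10^14)^0.29 = 1.776 × 10^4
g^-0.17 = 3.7^-0.17 = 0.8006
D = 0.015 × 1.776 × 10^4 × 0.8006 = 213.3 m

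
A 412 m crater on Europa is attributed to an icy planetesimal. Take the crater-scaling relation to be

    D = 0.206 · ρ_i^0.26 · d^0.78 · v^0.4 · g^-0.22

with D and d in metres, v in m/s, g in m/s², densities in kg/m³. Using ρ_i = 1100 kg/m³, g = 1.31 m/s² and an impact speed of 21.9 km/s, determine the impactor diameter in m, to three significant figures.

Rearranging for d: d = [D / (0.206 · 1100^0.26 · 21900^0.4 · 1.31^-0.22)]^(1/0.78).
1100^0.26 = 6.177
21900^0.4 = 54.47
1.31^-0.22 = 0.9423
Denominator = 0.206 × 6.177 × 54.47 × 0.9423 = 65.31
D / 65.31 = 412 / 65.31 = 6.308
d = 6.308^(1/0.78) = 6.308^1.2821 = 10.61 m

d ≈ 10.6 m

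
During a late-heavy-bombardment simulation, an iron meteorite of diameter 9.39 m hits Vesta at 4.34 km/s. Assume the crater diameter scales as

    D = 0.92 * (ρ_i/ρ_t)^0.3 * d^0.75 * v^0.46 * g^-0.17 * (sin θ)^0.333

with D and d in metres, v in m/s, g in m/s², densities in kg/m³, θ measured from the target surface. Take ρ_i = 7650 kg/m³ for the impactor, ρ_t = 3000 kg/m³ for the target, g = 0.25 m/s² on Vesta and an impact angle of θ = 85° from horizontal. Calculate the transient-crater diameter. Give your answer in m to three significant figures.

In SI units: v = 4340 m/s.
(ρ_i/ρ_t)^0.3 = (7650/3000)^0.3 = 1.324
d^0.75 = 9.39^0.75 = 5.364
v^0.46 = 4340^0.46 = 47.12
g^-0.17 = 0.25^-0.17 = 1.266
(sin 85°)^0.333 = 0.9962^0.333 = 0.9987
D = 0.92 × 1.324 × 5.364 × 47.12 × 1.266 × 0.9987 = 389.3 m

D ≈ 389 m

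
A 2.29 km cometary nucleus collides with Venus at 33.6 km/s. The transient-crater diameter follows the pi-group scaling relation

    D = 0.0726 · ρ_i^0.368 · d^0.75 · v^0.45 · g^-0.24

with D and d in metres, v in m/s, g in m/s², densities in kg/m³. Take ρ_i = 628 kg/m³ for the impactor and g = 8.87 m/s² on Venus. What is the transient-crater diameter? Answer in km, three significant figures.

D ≈ 16.6 km

In SI units: d = 2290 m, v = 33600 m/s.
ρ_i^0.368 = 628^0.368 = 10.71
d^0.75 = 2290^0.75 = 331.0
v^0.45 = 33600^0.45 = 108.9
g^-0.24 = 8.87^-0.24 = 0.5922
D = 0.0726 × 10.71 × 331.0 × 108.9 × 0.5922 = 16598 m
   = 16.60 km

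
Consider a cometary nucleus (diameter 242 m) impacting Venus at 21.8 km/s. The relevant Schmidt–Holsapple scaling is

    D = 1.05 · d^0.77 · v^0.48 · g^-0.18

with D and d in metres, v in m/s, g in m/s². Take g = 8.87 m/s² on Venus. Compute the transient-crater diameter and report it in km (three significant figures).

In SI units: v = 21800 m/s.
d^0.77 = 242^0.77 = 68.48
v^0.48 = 21800^0.48 = 120.9
g^-0.18 = 8.87^-0.18 = 0.6751
D = 1.05 × 68.48 × 120.9 × 0.6751 = 5869 m
   = 5.869 km

D ≈ 5.87 km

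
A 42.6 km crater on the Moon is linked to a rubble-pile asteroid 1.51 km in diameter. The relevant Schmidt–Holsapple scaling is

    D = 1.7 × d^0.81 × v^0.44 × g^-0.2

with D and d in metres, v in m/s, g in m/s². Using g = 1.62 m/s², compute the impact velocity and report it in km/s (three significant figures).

Rearranging for v: v = [D / (1.7 · 1510^0.81 · 1.62^-0.2)]^(1/0.44).
D = 42600 m.
1510^0.81 = 375.8
1.62^-0.2 = 0.9080
Denominator = 1.7 × 375.8 × 0.9080 = 580.1
D / 580.1 = 42600 / 580.1 = 73.44
v = 73.44^(1/0.44) = 73.44^2.2727 = 17406 m/s

v ≈ 17.4 km/s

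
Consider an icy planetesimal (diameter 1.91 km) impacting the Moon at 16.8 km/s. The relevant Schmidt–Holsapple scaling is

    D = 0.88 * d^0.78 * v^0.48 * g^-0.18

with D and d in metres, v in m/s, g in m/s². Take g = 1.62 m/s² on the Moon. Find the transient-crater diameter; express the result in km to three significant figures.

In SI units: d = 1910 m, v = 16800 m/s.
d^0.78 = 1910^0.78 = 362.4
v^0.48 = 16800^0.48 = 106.7
g^-0.18 = 1.62^-0.18 = 0.9168
D = 0.88 × 362.4 × 106.7 × 0.9168 = 31197 m
   = 31.20 km

D ≈ 31.2 km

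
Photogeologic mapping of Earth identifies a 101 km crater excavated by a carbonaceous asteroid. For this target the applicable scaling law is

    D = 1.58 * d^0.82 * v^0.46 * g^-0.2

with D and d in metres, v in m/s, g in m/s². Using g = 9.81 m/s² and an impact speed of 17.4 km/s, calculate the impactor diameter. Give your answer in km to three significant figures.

d ≈ 5.29 km

Rearranging for d: d = [D / (1.58 · 17400^0.46 · 9.81^-0.2)]^(1/0.82).
D = 101000 m.
17400^0.46 = 89.26
9.81^-0.2 = 0.6334
Denominator = 1.58 × 89.26 × 0.6334 = 89.33
D / 89.33 = 101000 / 89.33 = 1131
d = 1131^(1/0.82) = 1131^1.2195 = 5293 m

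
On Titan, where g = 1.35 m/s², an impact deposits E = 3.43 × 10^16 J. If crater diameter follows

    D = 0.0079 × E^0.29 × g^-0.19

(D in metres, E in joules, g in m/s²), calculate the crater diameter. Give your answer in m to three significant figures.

E^0.29 = (3.43 × 10^16)^0.29 = 6.241 × 10^4
g^-0.19 = 1.35^-0.19 = 0.9446
D = 0.0079 × 6.241 × 10^4 × 0.9446 = 465.7 m

D ≈ 466 m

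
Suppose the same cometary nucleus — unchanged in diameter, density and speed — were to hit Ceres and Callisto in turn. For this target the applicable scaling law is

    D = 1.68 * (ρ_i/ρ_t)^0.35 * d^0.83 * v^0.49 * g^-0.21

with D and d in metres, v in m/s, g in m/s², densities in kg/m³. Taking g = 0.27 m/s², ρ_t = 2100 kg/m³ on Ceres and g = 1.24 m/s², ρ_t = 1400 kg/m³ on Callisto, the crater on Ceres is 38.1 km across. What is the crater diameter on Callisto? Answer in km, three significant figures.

D ≈ 31.9 km

The impactor-only factors (d, v, ρ_i) cancel in the ratio, leaving D_Callisto/D_Ceres = (g_Callisto/g_Ceres)^-0.21 · (ρ_t,Ceres/ρ_t,Callisto)^0.35.
(1.24/0.27)^-0.21 = 4.593^-0.21 = 0.7260
(2100/1400)^0.35 = 1.500^0.35 = 1.152
Ratio = 0.7260 × 1.152 = 0.8364
D_Callisto = 0.8364 × 38.1 km = 31.9 km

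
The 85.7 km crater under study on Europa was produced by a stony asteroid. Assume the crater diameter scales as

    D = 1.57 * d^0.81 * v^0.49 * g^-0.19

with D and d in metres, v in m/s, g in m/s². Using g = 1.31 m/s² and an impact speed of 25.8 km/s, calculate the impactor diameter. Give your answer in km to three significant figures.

Rearranging for d: d = [D / (1.57 · 25800^0.49 · 1.31^-0.19)]^(1/0.81).
D = 85700 m.
25800^0.49 = 145.1
1.31^-0.19 = 0.9500
Denominator = 1.57 × 145.1 × 0.9500 = 216.4
D / 216.4 = 85700 / 216.4 = 396.0
d = 396.0^(1/0.81) = 396.0^1.2346 = 1611 m

d ≈ 1.61 km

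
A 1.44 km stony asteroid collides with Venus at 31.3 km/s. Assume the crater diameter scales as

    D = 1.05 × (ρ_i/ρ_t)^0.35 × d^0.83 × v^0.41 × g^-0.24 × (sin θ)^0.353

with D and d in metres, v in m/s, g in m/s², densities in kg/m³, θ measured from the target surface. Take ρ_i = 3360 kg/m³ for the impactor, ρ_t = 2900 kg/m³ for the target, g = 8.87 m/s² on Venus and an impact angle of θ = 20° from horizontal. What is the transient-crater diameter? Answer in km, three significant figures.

D ≈ 13.1 km

In SI units: d = 1440 m, v = 31300 m/s.
(ρ_i/ρ_t)^0.35 = (3360/2900)^0.35 = 1.053
d^0.83 = 1440^0.83 = 418.3
v^0.41 = 31300^0.41 = 69.69
g^-0.24 = 8.87^-0.24 = 0.5922
(sin 20°)^0.353 = 0.3420^0.353 = 0.6847
D = 1.05 × 1.053 × 418.3 × 69.69 × 0.5922 × 0.6847 = 13069 m
   = 13.07 km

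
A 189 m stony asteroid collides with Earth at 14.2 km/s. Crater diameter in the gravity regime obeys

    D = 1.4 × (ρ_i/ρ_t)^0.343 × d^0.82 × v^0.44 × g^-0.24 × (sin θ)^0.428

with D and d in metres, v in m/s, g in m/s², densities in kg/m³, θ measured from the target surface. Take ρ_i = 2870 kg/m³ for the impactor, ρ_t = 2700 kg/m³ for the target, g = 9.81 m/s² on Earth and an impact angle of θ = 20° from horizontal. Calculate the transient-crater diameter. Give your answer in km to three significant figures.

D ≈ 2.58 km

In SI units: v = 14200 m/s.
(ρ_i/ρ_t)^0.343 = (2870/2700)^0.343 = 1.021
d^0.82 = 189^0.82 = 73.57
v^0.44 = 14200^0.44 = 67.14
g^-0.24 = 9.81^-0.24 = 0.5781
(sin 20°)^0.428 = 0.3420^0.428 = 0.6318
D = 1.4 × 1.021 × 73.57 × 67.14 × 0.5781 × 0.6318 = 2579 m
   = 2.579 km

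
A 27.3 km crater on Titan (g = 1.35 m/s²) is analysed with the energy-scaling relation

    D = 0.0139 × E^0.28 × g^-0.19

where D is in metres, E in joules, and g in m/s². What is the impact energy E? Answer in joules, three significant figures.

Rearranging: E = [D / (0.0139 · g^-0.19)]^(1/0.28).
D = 27300 m.
g^-0.19 = 1.35^-0.19 = 0.9446
D / (0.0139 × 0.9446) = 27300 / (0.01313) = 2.079 × 10^6
E = (2.079 × 10^6)^3.5714 = 3.661 × 10^22 J

E ≈ 3.66 × 10^22 J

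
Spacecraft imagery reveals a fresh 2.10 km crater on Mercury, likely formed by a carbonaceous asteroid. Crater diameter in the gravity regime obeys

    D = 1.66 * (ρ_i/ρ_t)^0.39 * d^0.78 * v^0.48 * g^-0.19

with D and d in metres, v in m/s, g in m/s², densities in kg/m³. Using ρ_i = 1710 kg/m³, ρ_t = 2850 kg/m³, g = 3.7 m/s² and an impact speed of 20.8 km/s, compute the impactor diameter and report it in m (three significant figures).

Rearranging for d: d = [D / (1.66 · (1710/2850)^0.39 · 20800^0.48 · 3.7^-0.19)]^(1/0.78).
D = 2100 m.
(1710/2850)^0.39 = 0.8194
20800^0.48 = 118.2
3.7^-0.19 = 0.7799
Denominator = 1.66 × 0.8194 × 118.2 × 0.7799 = 125.4
D / 125.4 = 2100 / 125.4 = 16.75
d = 16.75^(1/0.78) = 16.75^1.2821 = 37.09 m

d ≈ 37.1 m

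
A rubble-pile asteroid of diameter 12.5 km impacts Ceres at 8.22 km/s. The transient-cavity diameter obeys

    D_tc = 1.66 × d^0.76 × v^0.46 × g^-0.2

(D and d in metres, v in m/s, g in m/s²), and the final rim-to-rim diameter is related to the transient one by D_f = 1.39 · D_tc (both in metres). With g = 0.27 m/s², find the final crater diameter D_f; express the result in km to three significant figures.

In SI: d = 12500 m, v = 8220 m/s.
d^0.76 = 12500^0.76 = 1299
v^0.46 = 8220^0.46 = 63.22
g^-0.2 = 0.27^-0.2 = 1.299
D_tc = 1.66 × 1299 × 63.22 × 1.299 = 1.771 × 10^5 m
D_f = 1.39 × 1.771 × 10^5 = 2.462 × 10^5 m
     = 246.2 km

D_f ≈ 246 km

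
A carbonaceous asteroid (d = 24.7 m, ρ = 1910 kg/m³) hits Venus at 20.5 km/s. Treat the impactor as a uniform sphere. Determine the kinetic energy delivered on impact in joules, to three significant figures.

E ≈ 3.17 × 10^15 J

v = 20500 m/s.
Mass m = (π/6) ρ d³ = (π/6) × 1910 × (24.7)³ = 1.507 × 10^7 kg
E = ½ m v² = 0.5 × 1.507 × 10^7 × (20500)² = 3.167 × 10^15 J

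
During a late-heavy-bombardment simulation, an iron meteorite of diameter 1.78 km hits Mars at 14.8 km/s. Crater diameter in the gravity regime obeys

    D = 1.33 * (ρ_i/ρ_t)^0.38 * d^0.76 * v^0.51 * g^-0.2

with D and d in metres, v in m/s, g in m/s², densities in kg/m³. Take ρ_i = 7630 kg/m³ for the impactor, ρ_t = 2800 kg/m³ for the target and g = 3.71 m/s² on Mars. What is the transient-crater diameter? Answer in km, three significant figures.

In SI units: d = 1780 m, v = 14800 m/s.
(ρ_i/ρ_t)^0.38 = (7630/2800)^0.38 = 1.464
d^0.76 = 1780^0.76 = 295.3
v^0.51 = 14800^0.51 = 133.9
g^-0.2 = 3.71^-0.2 = 0.7694
D = 1.33 × 1.464 × 295.3 × 133.9 × 0.7694 = 59236 m
   = 59.24 km

D ≈ 59.2 km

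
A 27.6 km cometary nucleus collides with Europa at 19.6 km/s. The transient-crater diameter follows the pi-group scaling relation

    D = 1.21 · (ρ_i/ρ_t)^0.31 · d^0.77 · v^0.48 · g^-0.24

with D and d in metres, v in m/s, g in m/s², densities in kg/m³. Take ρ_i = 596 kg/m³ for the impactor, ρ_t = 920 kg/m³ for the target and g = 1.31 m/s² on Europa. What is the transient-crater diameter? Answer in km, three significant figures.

D ≈ 299 km

In SI units: d = 27600 m, v = 19600 m/s.
(ρ_i/ρ_t)^0.31 = (596/920)^0.31 = 0.8741
d^0.77 = 27600^0.77 = 2627
v^0.48 = 19600^0.48 = 114.9
g^-0.24 = 1.31^-0.24 = 0.9372
D = 1.21 × 0.8741 × 2627 × 114.9 × 0.9372 = 2.992 × 10^5 m
   = 299.2 km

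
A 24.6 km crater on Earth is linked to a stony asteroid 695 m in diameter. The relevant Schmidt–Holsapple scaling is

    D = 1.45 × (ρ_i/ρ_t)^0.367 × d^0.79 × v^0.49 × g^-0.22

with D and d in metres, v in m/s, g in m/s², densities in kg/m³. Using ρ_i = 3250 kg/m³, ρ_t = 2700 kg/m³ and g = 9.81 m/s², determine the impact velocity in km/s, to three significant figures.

v ≈ 27.2 km/s

Rearranging for v: v = [D / (1.45 · (3250/2700)^0.367 · 695^0.79 · 9.81^-0.22)]^(1/0.49).
D = 24600 m.
(3250/2700)^0.367 = 1.070
695^0.79 = 175.9
9.81^-0.22 = 0.6051
Denominator = 1.45 × 1.070 × 175.9 × 0.6051 = 165.1
D / 165.1 = 24600 / 165.1 = 149.0
v = 149.0^(1/0.49) = 149.0^2.0408 = 27229 m/s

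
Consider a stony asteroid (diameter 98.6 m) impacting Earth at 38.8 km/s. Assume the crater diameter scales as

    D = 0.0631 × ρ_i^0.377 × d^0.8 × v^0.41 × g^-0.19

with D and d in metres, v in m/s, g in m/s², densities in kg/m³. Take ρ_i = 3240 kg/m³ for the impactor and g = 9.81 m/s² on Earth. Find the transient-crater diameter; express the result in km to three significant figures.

In SI units: v = 38800 m/s.
ρ_i^0.377 = 3240^0.377 = 21.06
d^0.8 = 98.6^0.8 = 39.36
v^0.41 = 38800^0.41 = 76.11
g^-0.19 = 9.81^-0.19 = 0.6480
D = 0.0631 × 21.06 × 39.36 × 76.11 × 0.6480 = 2580 m
   = 2.580 km

D ≈ 2.58 km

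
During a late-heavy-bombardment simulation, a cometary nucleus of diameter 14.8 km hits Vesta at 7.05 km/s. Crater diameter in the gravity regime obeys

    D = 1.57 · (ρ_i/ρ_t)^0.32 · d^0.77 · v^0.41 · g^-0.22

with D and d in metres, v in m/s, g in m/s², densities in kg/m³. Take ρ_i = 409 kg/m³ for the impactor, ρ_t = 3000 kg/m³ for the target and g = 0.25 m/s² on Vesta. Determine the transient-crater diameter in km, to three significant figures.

D ≈ 69.2 km

In SI units: d = 14800 m, v = 7050 m/s.
(ρ_i/ρ_t)^0.32 = (409/3000)^0.32 = 0.5285
d^0.77 = 14800^0.77 = 1626
v^0.41 = 7050^0.41 = 37.82
g^-0.22 = 0.25^-0.22 = 1.357
D = 1.57 × 0.5285 × 1626 × 37.82 × 1.357 = 69242 m
   = 69.24 km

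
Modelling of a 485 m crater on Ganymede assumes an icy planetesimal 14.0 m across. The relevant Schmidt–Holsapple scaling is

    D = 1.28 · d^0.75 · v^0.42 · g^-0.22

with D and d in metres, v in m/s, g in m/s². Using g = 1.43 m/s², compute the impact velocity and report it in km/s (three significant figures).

v ≈ 14.9 km/s

Rearranging for v: v = [D / (1.28 · 14^0.75 · 1.43^-0.22)]^(1/0.42).
14^0.75 = 7.238
1.43^-0.22 = 0.9243
Denominator = 1.28 × 7.238 × 0.9243 = 8.563
D / 8.563 = 485 / 8.563 = 56.64
v = 56.64^(1/0.42) = 56.64^2.381 = 14934 m/s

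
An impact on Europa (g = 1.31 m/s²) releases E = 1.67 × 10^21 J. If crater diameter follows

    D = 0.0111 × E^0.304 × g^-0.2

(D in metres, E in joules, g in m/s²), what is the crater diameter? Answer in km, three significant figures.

D ≈ 29.8 km

E^0.304 = (1.67 × 10^21)^0.304 = 2.829 × 10^6
g^-0.2 = 1.31^-0.2 = 0.9474
D = 0.0111 × 2.829 × 10^6 × 0.9474 = 29750 m
   = 29.75 km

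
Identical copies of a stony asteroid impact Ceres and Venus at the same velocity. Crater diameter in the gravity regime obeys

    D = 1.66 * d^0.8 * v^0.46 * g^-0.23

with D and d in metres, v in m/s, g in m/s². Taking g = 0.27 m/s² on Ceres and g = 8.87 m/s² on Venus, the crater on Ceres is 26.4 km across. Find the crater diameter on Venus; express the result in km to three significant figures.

All impactor-dependent factors cancel in the ratio, leaving D_Venus/D_Ceres = (g_Venus/g_Ceres)^-0.23.
(8.87/0.27)^-0.23 = 32.85^-0.23 = 0.4479
D_Venus = 0.4479 × 26.4 km = 11.8 km

D ≈ 11.8 km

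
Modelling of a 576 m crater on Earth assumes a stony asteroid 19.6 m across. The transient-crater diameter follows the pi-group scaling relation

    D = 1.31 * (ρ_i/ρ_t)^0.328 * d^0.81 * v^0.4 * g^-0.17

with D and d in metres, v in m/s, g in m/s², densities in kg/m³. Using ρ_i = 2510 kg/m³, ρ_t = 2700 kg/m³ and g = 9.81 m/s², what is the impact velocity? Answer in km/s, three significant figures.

Rearranging for v: v = [D / (1.31 · (2510/2700)^0.328 · 19.6^0.81 · 9.81^-0.17)]^(1/0.4).
(2510/2700)^0.328 = 0.9764
19.6^0.81 = 11.14
9.81^-0.17 = 0.6783
Denominator = 1.31 × 0.9764 × 11.14 × 0.6783 = 9.665
D / 9.665 = 576 / 9.665 = 59.60
v = 59.60^(1/0.4) = 59.60^2.5 = 27423 m/s

v ≈ 27.4 km/s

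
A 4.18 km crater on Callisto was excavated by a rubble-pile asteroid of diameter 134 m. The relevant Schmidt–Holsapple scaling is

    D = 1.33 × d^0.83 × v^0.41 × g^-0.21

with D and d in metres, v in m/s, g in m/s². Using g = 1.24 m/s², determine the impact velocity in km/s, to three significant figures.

Rearranging for v: v = [D / (1.33 · 134^0.83 · 1.24^-0.21)]^(1/0.41).
D = 4180 m.
134^0.83 = 58.28
1.24^-0.21 = 0.9558
Denominator = 1.33 × 58.28 × 0.9558 = 74.09
D / 74.09 = 4180 / 74.09 = 56.42
v = 56.42^(1/0.41) = 56.42^2.439 = 18696 m/s

v ≈ 18.7 km/s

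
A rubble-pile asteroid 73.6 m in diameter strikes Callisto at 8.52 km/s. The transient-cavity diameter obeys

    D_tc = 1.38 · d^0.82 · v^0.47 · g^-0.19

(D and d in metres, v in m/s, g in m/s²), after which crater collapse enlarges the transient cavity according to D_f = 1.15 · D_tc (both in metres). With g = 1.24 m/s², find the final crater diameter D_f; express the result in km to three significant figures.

D_f ≈ 3.64 km

v = 8520 m/s.
d^0.82 = 73.6^0.82 = 33.95
v^0.47 = 8520^0.47 = 70.36
g^-0.19 = 1.24^-0.19 = 0.9600
D_tc = 1.38 × 33.95 × 70.36 × 0.9600 = 3165 m
D_f = 1.15 × 3165 = 3640 m
     = 3.640 km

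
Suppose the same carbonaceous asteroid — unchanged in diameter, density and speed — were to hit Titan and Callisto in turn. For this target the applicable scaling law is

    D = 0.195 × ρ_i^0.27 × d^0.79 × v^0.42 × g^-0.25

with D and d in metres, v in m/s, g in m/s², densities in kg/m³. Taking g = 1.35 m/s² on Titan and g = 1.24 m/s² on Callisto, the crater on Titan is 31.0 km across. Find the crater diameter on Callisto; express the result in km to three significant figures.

All impactor-dependent factors cancel in the ratio, leaving D_Callisto/D_Titan = (g_Callisto/g_Titan)^-0.25.
(1.24/1.35)^-0.25 = 0.9185^-0.25 = 1.021
D_Callisto = 1.021 × 31.0 km = 31.7 km

D ≈ 31.7 km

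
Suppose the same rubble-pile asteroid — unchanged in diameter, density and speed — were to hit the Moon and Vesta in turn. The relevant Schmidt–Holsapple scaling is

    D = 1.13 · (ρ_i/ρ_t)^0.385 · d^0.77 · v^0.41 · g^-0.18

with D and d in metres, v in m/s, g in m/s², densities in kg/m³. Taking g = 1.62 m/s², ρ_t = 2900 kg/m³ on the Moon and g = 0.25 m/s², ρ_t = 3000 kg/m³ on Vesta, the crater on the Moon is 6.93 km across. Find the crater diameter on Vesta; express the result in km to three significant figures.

The impactor-only factors (d, v, ρ_i) cancel in the ratio, leaving D_Vesta/D_Moon = (g_Vesta/g_Moon)^-0.18 · (ρ_t,Moon/ρ_t,Vesta)^0.385.
(0.25/1.62)^-0.18 = 0.1543^-0.18 = 1.400
(2900/3000)^0.385 = 0.9667^0.385 = 0.9870
Ratio = 1.400 × 0.9870 = 1.382
D_Vesta = 1.382 × 6.93 km = 9.58 km

D ≈ 9.58 km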